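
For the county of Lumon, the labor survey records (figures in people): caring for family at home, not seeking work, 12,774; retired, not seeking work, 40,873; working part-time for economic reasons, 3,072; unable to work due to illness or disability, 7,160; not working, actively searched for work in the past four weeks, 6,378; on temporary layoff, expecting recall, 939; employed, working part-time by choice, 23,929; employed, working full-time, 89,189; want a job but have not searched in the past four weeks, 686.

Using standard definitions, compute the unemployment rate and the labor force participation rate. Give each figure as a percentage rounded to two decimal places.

Employed = 3,072 + 23,929 + 89,189 = 116,190 (anyone who worked, including part-time for economic reasons, counts as employed).
Unemployed = 6,378 + 939 = 7,317 (jobless and actively searching, or on temporary layoff).
Labor force = 116,190 + 7,317 = 123,507.
Not in labor force = 12,774 + 40,873 + 7,160 + 686 = 61,493 (those not working and not actively searching are outside the labor force — including those who want a job but have given up searching).
Civilian working-age population = 123,507 + 61,493 = 185,000.
Unemployment rate = 7,317 / 123,507 = 5.92%.
Labor force participation rate = 123,507 / 185,000 = 66.76%.

Unemployment rate ≈ 5.92%; labor force participation rate ≈ 66.76%.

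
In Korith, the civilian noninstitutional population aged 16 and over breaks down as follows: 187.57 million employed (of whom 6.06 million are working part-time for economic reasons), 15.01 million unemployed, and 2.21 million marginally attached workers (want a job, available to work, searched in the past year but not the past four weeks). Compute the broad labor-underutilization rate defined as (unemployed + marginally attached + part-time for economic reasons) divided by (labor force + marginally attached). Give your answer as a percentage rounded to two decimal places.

Broad underutilization rate ≈ 11.37%.

Labor force = 187.57 + 15.01 = 202.58 million.
Numerator = 15.01 + 2.21 + 6.06 = 23.28 million.
Denominator = 202.58 + 2.21 = 204.79 million.
Broad rate = 23.28 / 204.79 = 11.37%.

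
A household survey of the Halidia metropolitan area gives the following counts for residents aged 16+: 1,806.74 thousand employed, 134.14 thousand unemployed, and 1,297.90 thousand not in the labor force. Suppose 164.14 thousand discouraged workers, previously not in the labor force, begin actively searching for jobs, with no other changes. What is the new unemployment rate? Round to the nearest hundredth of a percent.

New unemployment rate ≈ 14.17%.

Initially, labor force = 1,806.74 + 134.14 = 1,940.88 thousand, so u = 134.14/1,940.88 = 6.91%.
After the change, unemployed and labor force both rise by 164.14 → E = 1,806.74, U = 298.28, labor force = 2,105.02 thousand.
New unemployment rate = 298.28 / 2,105.02 = 14.17%.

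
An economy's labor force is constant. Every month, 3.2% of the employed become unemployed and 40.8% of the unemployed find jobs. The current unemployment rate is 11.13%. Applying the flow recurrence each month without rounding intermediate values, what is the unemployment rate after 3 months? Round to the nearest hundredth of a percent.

With a fixed labor force, u_{t+1} = u_t + s·(1−u_t) − f·u_t = u_t·(1−s−f) + s.
Here 1−s−f = 0.560 and s = 0.032.
u_1 = 0.111300 × 0.560 + 0.032 = 0.094328.
u_2 = 0.094328 × 0.560 + 0.032 = 0.084824.
u_3 = 0.084824 × 0.560 + 0.032 = 0.079501.

Unemployment rate after three months ≈ 7.95%.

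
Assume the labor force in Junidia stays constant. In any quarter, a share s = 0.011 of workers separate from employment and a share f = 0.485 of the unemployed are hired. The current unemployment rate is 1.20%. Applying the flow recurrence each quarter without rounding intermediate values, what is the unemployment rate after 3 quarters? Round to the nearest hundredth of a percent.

With a fixed labor force, u_{t+1} = u_t + s·(1−u_t) − f·u_t = u_t·(1−s−f) + s.
Here 1−s−f = 0.504 and s = 0.011.
u_1 = 0.012000 × 0.504 + 0.011 = 0.017048.
u_2 = 0.017048 × 0.504 + 0.011 = 0.019592.
u_3 = 0.019592 × 0.504 + 0.011 = 0.020874.

Unemployment rate after three quarters ≈ 2.09%.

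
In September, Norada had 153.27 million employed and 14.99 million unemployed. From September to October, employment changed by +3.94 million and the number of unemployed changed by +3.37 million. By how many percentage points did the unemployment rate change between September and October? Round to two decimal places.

September: labor force = 153.27 + 14.99 = 168.26; u = 14.99/168.26 = 8.91%.
October: labor force = 157.21 + 18.36 = 175.57; u = 18.36/175.57 = 10.46%.
Change = 10.46% − 8.91% = +1.55 pp.

The unemployment rate changed by +1.55 percentage points.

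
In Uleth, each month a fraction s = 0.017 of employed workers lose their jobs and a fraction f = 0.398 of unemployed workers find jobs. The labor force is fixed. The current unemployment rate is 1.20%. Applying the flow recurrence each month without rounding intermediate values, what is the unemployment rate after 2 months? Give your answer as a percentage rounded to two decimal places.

With a fixed labor force, u_{t+1} = u_t + s·(1−u_t) − f·u_t = u_t·(1−s−f) + s.
Here 1−s−f = 0.585 and s = 0.017.
u_1 = 0.012000 × 0.585 + 0.017 = 0.024020.
u_2 = 0.024020 × 0.585 + 0.017 = 0.031052.

Unemployment rate after two months ≈ 3.11%.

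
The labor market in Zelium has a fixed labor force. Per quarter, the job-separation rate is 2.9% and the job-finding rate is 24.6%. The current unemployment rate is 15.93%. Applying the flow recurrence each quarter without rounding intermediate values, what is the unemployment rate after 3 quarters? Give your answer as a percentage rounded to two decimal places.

Unemployment rate after three quarters ≈ 12.60%.

With a fixed labor force, u_{t+1} = u_t + s·(1−u_t) − f·u_t = u_t·(1−s−f) + s.
Here 1−s−f = 0.725 and s = 0.029.
u_1 = 0.159300 × 0.725 + 0.029 = 0.144492.
u_2 = 0.144492 × 0.725 + 0.029 = 0.133757.
u_3 = 0.133757 × 0.725 + 0.029 = 0.125974.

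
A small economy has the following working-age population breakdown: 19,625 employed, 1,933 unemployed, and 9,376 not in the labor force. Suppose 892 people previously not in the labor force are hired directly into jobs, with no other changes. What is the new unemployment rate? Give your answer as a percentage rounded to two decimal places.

Initially, labor force = 19,625 + 1,933 = 21,558, so u = 1,933/21,558 = 8.97%.
After the change, employed and labor force both rise by 892; unemployed unchanged → E = 20,517, U = 1,933, labor force = 22,450.
New unemployment rate = 1,933 / 22,450 = 8.61%.

New unemployment rate ≈ 8.61%.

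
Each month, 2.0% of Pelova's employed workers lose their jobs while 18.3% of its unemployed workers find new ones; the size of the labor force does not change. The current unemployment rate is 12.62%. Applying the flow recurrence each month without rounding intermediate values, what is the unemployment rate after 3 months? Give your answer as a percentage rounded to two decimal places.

With a fixed labor force, u_{t+1} = u_t + s·(1−u_t) − f·u_t = u_t·(1−s−f) + s.
Here 1−s−f = 0.797 and s = 0.020.
u_1 = 0.126200 × 0.797 + 0.020 = 0.120581.
u_2 = 0.120581 × 0.797 + 0.020 = 0.116103.
u_3 = 0.116103 × 0.797 + 0.020 = 0.112534.

Unemployment rate after three months ≈ 11.25%.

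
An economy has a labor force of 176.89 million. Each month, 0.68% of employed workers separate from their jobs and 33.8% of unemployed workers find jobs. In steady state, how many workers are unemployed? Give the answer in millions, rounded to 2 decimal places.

About 3.49 million are unemployed in steady state.

Steady-state unemployment rate u* = s/(s+f) = 0.68/(0.68+33.8) = 0.019722.
Unemployed = u* × labor force = 0.019722 × 176.89 ≈ 3.49 million.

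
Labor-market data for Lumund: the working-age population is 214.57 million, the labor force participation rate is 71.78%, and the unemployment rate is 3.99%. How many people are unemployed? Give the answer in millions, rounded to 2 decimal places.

About 6.15 million are unemployed.

Labor force = 0.7178 × 214.57 = 154.02 million.
Unemployed = 0.0399 × 154.02 ≈ 6.15 million.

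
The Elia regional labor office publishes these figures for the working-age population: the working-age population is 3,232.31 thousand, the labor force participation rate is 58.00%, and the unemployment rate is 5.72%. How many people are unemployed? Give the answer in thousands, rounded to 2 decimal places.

Labor force = 0.5800 × 3,232.31 = 1,874.74 thousand.
Unemployed = 0.0572 × 1,874.74 ≈ 107.24 thousand.

About 107.24 thousand are unemployed.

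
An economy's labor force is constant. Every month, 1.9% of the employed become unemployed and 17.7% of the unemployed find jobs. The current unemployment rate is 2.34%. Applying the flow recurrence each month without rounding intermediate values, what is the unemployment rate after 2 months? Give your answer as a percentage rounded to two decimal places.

With a fixed labor force, u_{t+1} = u_t + s·(1−u_t) − f·u_t = u_t·(1−s−f) + s.
Here 1−s−f = 0.804 and s = 0.019.
u_1 = 0.023400 × 0.804 + 0.019 = 0.037814.
u_2 = 0.037814 × 0.804 + 0.019 = 0.049402.

Unemployment rate after two months ≈ 4.94%.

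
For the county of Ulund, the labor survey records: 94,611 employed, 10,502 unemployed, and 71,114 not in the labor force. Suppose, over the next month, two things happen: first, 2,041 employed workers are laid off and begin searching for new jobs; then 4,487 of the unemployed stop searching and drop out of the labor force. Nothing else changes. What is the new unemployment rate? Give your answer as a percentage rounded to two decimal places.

Initially, labor force = 94,611 + 10,502 = 105,113, so u = 10,502/105,113 = 9.99%.
After the first change, employed falls and unemployed rises by 2,041; labor force unchanged → E = 92,570, U = 12,543, labor force = 105,113.
After the second change, unemployed and labor force both fall by 4,487 → E = 92,570, U = 8,056, labor force = 100,626.
New unemployment rate = 8,056 / 100,626 = 8.01%.

New unemployment rate ≈ 8.01%.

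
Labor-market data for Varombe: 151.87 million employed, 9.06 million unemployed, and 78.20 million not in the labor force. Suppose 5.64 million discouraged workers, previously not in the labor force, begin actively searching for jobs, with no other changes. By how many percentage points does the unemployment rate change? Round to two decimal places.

Initially, labor force = 151.87 + 9.06 = 160.93 million, so u = 9.06/160.93 = 5.63%.
After the change, unemployed and labor force both rise by 5.64 → E = 151.87, U = 14.70, labor force = 166.57 million.
New unemployment rate = 14.70 / 166.57 = 8.83%.
Change = 8.83% − 5.63% = +3.20 percentage points.

The unemployment rate changes by +3.20 percentage points.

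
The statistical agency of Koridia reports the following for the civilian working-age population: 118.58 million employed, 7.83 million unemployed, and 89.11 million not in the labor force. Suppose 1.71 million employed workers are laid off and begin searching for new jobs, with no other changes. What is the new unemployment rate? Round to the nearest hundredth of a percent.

Initially, labor force = 118.58 + 7.83 = 126.41 million, so u = 7.83/126.41 = 6.19%.
After the change, employed falls and unemployed rises by 1.71; labor force unchanged → E = 116.87, U = 9.54, labor force = 126.41 million.
New unemployment rate = 9.54 / 126.41 = 7.55%.

New unemployment rate ≈ 7.55%.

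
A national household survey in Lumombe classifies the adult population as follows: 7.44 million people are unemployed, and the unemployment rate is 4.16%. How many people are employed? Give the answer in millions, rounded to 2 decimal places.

About 171.41 million are employed.

Labor force = U / u = 7.44 / 0.0416 ≈ 178.85 million.
Employed = labor force − unemployed = 178.85 − 7.44 = 171.41 million.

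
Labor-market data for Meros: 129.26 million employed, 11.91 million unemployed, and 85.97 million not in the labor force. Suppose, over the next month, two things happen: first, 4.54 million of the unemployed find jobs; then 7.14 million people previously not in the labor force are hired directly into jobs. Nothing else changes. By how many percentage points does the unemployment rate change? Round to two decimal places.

The unemployment rate changes by −3.47 percentage points.

Initially, labor force = 129.26 + 11.91 = 141.17 million, so u = 11.91/141.17 = 8.44%.
After the first change, unemployed falls and employed rises by 4.54; labor force unchanged → E = 133.80, U = 7.37, labor force = 141.17 million.
After the second change, employed and labor force both rise by 7.14; unemployed unchanged → E = 140.94, U = 7.37, labor force = 148.31 million.
New unemployment rate = 7.37 / 148.31 = 4.97%.
Change = 4.97% − 8.44% = −3.47 percentage points.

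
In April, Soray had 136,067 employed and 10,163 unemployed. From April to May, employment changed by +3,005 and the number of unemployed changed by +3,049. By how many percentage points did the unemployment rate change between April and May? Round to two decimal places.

April: labor force = 136,067 + 10,163 = 146,230; u = 10,163/146,230 = 6.95%.
May: labor force = 139,072 + 13,212 = 152,284; u = 13,212/152,284 = 8.68%.
Change = 8.68% − 6.95% = +1.73 pp.

The unemployment rate changed by +1.73 percentage points.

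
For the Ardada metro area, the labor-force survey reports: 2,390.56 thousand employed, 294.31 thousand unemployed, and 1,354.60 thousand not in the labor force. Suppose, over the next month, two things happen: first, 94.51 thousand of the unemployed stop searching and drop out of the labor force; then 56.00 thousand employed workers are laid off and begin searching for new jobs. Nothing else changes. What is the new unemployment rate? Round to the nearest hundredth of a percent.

Initially, labor force = 2,390.56 + 294.31 = 2,684.87 thousand, so u = 294.31/2,684.87 = 10.96%.
After the first change, unemployed and labor force both fall by 94.51 → E = 2,390.56, U = 199.80, labor force = 2,590.36 thousand.
After the second change, employed falls and unemployed rises by 56.00; labor force unchanged → E = 2,334.56, U = 255.80, labor force = 2,590.36 thousand.
New unemployment rate = 255.80 / 2,590.36 = 9.88%.

New unemployment rate ≈ 9.88%.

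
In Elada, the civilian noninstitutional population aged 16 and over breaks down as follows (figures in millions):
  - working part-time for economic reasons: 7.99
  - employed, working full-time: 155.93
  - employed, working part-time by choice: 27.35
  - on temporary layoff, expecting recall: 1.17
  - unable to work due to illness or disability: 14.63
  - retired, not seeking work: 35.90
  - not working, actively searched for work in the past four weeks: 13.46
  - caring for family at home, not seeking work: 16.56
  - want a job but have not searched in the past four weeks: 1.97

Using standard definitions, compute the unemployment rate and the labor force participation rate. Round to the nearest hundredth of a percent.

Unemployment rate ≈ 7.11%; labor force participation rate ≈ 74.88%.

Employed = 7.99 + 155.93 + 27.35 = 191.27 million (anyone who worked, including part-time for economic reasons, counts as employed).
Unemployed = 1.17 + 13.46 = 14.63 million (jobless and actively searching, or on temporary layoff).
Labor force = 191.27 + 14.63 = 205.90 million.
Not in labor force = 14.63 + 35.90 + 16.56 + 1.97 = 69.06 million (those not working and not actively searching are outside the labor force — including those who want a job but have given up searching).
Civilian working-age population = 205.90 + 69.06 = 274.96 million.
Unemployment rate = 14.63 / 205.90 = 7.11%.
Labor force participation rate = 205.90 / 274.96 = 74.88%.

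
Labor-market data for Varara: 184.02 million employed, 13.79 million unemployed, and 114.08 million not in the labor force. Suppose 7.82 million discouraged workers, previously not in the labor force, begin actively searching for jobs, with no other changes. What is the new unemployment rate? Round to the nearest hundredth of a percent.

New unemployment rate ≈ 10.51%.

Initially, labor force = 184.02 + 13.79 = 197.81 million, so u = 13.79/197.81 = 6.97%.
After the change, unemployed and labor force both rise by 7.82 → E = 184.02, U = 21.61, labor force = 205.63 million.
New unemployment rate = 21.61 / 205.63 = 10.51%.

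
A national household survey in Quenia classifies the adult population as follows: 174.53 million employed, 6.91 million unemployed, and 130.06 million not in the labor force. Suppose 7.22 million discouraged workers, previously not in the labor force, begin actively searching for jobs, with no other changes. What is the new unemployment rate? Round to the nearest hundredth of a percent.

New unemployment rate ≈ 7.49%.

Initially, labor force = 174.53 + 6.91 = 181.44 million, so u = 6.91/181.44 = 3.81%.
After the change, unemployed and labor force both rise by 7.22 → E = 174.53, U = 14.13, labor force = 188.66 million.
New unemployment rate = 14.13 / 188.66 = 7.49%.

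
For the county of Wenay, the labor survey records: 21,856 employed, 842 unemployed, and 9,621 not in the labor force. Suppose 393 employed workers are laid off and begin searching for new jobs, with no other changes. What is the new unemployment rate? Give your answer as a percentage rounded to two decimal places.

Initially, labor force = 21,856 + 842 = 22,698, so u = 842/22,698 = 3.71%.
After the change, employed falls and unemployed rises by 393; labor force unchanged → E = 21,463, U = 1,235, labor force = 22,698.
New unemployment rate = 1,235 / 22,698 = 5.44%.

New unemployment rate ≈ 5.44%.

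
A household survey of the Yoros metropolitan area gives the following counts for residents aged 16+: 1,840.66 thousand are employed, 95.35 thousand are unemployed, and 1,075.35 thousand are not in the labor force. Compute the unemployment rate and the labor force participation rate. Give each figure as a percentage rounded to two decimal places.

Unemployment rate ≈ 4.93%; labor force participation rate ≈ 64.29%.

Labor force = employed + unemployed = 1,840.66 + 95.35 = 1,936.01 thousand.
Working-age population = 1,936.01 + 1,075.35 = 3,011.36 thousand.
Unemployment rate = 95.35 / 1,936.01 = 4.93%.
Labor force participation rate = 1,936.01 / 3,011.36 = 64.29%.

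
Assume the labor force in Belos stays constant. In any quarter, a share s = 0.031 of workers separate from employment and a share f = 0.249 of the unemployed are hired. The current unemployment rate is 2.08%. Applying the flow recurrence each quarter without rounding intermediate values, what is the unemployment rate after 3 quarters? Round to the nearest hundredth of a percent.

Unemployment rate after three quarters ≈ 7.72%.

With a fixed labor force, u_{t+1} = u_t + s·(1−u_t) − f·u_t = u_t·(1−s−f) + s.
Here 1−s−f = 0.720 and s = 0.031.
u_1 = 0.020800 × 0.720 + 0.031 = 0.045976.
u_2 = 0.045976 × 0.720 + 0.031 = 0.064103.
u_3 = 0.064103 × 0.720 + 0.031 = 0.077154.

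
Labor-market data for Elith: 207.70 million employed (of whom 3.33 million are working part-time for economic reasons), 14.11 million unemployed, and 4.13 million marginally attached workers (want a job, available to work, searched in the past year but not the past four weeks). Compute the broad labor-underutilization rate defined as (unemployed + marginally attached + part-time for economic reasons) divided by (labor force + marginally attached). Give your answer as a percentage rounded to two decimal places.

Broad underutilization rate ≈ 9.55%.

Labor force = 207.70 + 14.11 = 221.81 million.
Numerator = 14.11 + 4.13 + 3.33 = 21.57 million.
Denominator = 221.81 + 4.13 = 225.94 million.
Broad rate = 21.57 / 225.94 = 9.55%.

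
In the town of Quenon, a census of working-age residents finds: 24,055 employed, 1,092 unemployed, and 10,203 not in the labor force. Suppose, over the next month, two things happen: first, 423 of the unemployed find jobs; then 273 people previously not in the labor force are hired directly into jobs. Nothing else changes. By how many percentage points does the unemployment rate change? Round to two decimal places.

The unemployment rate changes by −1.71 percentage points.

Initially, labor force = 24,055 + 1,092 = 25,147, so u = 1,092/25,147 = 4.34%.
After the first change, unemployed falls and employed rises by 423; labor force unchanged → E = 24,478, U = 669, labor force = 25,147.
After the second change, employed and labor force both rise by 273; unemployed unchanged → E = 24,751, U = 669, labor force = 25,420.
New unemployment rate = 669 / 25,420 = 2.63%.
Change = 2.63% − 4.34% = −1.71 percentage points.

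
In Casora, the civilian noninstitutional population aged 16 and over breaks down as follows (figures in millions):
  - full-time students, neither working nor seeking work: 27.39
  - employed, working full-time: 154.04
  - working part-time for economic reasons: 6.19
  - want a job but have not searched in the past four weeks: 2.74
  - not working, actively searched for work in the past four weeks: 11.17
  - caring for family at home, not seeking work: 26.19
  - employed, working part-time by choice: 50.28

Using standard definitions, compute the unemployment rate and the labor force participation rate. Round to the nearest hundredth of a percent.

Unemployment rate ≈ 5.04%; labor force participation rate ≈ 79.74%.

Employed = 154.04 + 6.19 + 50.28 = 210.51 million (anyone who worked, including part-time for economic reasons, counts as employed).
Unemployed = 11.17 million.
Labor force = 210.51 + 11.17 = 221.68 million.
Not in labor force = 27.39 + 2.74 + 26.19 = 56.32 million (those not working and not actively searching are outside the labor force — including those who want a job but have given up searching).
Civilian working-age population = 221.68 + 56.32 = 278.00 million.
Unemployment rate = 11.17 / 221.68 = 5.04%.
Labor force participation rate = 221.68 / 278.00 = 79.74%.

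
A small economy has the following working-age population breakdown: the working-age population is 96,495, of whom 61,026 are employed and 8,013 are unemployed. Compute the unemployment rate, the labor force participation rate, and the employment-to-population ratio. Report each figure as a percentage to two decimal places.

Labor force = employed + unemployed = 61,026 + 8,013 = 69,039.
Unemployment rate = 8,013 / 69,039 = 11.61%.
Labor force participation rate = 69,039 / 96,495 = 71.55%.
Employment-population ratio = 61,026 / 96,495 = 63.24%.

Unemployment rate ≈ 11.61%; labor force participation rate ≈ 71.55%; employment-population ratio ≈ 63.24%.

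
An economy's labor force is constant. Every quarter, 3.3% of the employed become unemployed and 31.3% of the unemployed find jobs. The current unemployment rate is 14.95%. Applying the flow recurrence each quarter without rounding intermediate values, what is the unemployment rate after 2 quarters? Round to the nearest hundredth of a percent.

With a fixed labor force, u_{t+1} = u_t + s·(1−u_t) − f·u_t = u_t·(1−s−f) + s.
Here 1−s−f = 0.654 and s = 0.033.
u_1 = 0.149500 × 0.654 + 0.033 = 0.130773.
u_2 = 0.130773 × 0.654 + 0.033 = 0.118526.

Unemployment rate after two quarters ≈ 11.85%.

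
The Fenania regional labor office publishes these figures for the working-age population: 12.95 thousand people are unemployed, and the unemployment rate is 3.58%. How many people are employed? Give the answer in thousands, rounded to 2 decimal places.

About 348.78 thousand are employed.

Labor force = U / u = 12.95 / 0.0358 ≈ 361.73 thousand.
Employed = labor force − unemployed = 361.73 − 12.95 = 348.78 thousand.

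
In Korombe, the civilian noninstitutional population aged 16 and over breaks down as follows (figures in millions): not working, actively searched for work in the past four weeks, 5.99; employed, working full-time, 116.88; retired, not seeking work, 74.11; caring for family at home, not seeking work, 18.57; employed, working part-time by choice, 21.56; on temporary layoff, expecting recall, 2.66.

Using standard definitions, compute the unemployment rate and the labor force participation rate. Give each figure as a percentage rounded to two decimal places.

Unemployment rate ≈ 5.88%; labor force participation rate ≈ 61.35%.

Employed = 116.88 + 21.56 = 138.44 million.
Unemployed = 5.99 + 2.66 = 8.65 million (jobless and actively searching, or on temporary layoff).
Labor force = 138.44 + 8.65 = 147.09 million.
Not in labor force = 74.11 + 18.57 = 92.68 million (those not working and not actively searching are outside the labor force).
Civilian working-age population = 147.09 + 92.68 = 239.77 million.
Unemployment rate = 8.65 / 147.09 = 5.88%.
Labor force participation rate = 147.09 / 239.77 = 61.35%.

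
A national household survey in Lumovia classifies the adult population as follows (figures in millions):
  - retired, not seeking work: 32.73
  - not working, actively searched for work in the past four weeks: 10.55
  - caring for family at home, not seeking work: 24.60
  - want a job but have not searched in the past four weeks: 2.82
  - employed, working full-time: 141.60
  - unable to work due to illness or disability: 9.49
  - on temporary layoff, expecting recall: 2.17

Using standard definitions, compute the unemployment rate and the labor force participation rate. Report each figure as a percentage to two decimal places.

Employed = 141.60 million.
Unemployed = 10.55 + 2.17 = 12.72 million (jobless and actively searching, or on temporary layoff).
Labor force = 141.60 + 12.72 = 154.32 million.
Not in labor force = 32.73 + 24.60 + 2.82 + 9.49 = 69.64 million (those not working and not actively searching are outside the labor force — including those who want a job but have given up searching).
Civilian working-age population = 154.32 + 69.64 = 223.96 million.
Unemployment rate = 12.72 / 154.32 = 8.24%.
Labor force participation rate = 154.32 / 223.96 = 68.91%.

Unemployment rate ≈ 8.24%; labor force participation rate ≈ 68.91%.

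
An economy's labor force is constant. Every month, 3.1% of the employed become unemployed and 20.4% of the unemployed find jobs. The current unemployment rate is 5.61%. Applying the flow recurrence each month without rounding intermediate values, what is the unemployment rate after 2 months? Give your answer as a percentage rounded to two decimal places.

With a fixed labor force, u_{t+1} = u_t + s·(1−u_t) − f·u_t = u_t·(1−s−f) + s.
Here 1−s−f = 0.765 and s = 0.031.
u_1 = 0.056100 × 0.765 + 0.031 = 0.073916.
u_2 = 0.073916 × 0.765 + 0.031 = 0.087546.

Unemployment rate after two months ≈ 8.75%.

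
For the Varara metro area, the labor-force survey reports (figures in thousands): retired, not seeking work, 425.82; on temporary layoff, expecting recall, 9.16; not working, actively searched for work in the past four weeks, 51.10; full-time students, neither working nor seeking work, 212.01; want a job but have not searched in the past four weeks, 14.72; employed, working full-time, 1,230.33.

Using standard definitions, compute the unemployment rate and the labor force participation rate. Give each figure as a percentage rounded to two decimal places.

Employed = 1,230.33 thousand.
Unemployed = 9.16 + 51.10 = 60.26 thousand (jobless and actively searching, or on temporary layoff).
Labor force = 1,230.33 + 60.26 = 1,290.59 thousand.
Not in labor force = 425.82 + 212.01 + 14.72 = 652.55 thousand (those not working and not actively searching are outside the labor force — including those who want a job but have given up searching).
Civilian working-age population = 1,290.59 + 652.55 = 1,943.14 thousand.
Unemployment rate = 60.26 / 1,290.59 = 4.67%.
Labor force participation rate = 1,290.59 / 1,943.14 = 66.42%.

Unemployment rate ≈ 4.67%; labor force participation rate ≈ 66.42%.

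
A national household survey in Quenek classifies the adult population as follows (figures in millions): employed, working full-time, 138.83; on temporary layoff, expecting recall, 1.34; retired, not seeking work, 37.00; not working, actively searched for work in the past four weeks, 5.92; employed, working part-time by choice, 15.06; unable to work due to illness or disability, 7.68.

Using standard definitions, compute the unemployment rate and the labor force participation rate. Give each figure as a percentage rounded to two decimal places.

Unemployment rate ≈ 4.51%; labor force participation rate ≈ 78.29%.

Employed = 138.83 + 15.06 = 153.89 million.
Unemployed = 1.34 + 5.92 = 7.26 million (jobless and actively searching, or on temporary layoff).
Labor force = 153.89 + 7.26 = 161.15 million.
Not in labor force = 37.00 + 7.68 = 44.68 million (those not working and not actively searching are outside the labor force).
Civilian working-age population = 161.15 + 44.68 = 205.83 million.
Unemployment rate = 7.26 / 161.15 = 4.51%.
Labor force participation rate = 161.15 / 205.83 = 78.29%.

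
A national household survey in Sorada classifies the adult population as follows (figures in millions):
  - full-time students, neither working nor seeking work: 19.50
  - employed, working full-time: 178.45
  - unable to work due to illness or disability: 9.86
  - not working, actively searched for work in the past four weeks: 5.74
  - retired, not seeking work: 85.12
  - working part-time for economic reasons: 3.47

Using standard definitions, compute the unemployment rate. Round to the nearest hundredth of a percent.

Employed = 178.45 + 3.47 = 181.92 million (anyone who worked, including part-time for economic reasons, counts as employed).
Unemployed = 5.74 million.
Labor force = 181.92 + 5.74 = 187.66 million.
Unemployment rate = 5.74 / 187.66 = 3.06%.

Unemployment rate ≈ 3.06%.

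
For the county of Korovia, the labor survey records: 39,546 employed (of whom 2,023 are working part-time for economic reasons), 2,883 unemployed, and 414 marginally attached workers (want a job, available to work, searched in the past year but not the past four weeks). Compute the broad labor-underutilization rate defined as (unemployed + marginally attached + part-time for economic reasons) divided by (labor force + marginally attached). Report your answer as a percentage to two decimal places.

Broad underutilization rate ≈ 12.42%.

Labor force = 39,546 + 2,883 = 42,429.
Numerator = 2,883 + 414 + 2,023 = 5,320.
Denominator = 42,429 + 414 = 42,843.
Broad rate = 5,320 / 42,843 = 12.42%.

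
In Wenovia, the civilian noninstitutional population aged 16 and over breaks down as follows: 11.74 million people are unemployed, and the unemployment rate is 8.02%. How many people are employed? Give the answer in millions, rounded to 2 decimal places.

About 134.64 million are employed.

Labor force = U / u = 11.74 / 0.0802 ≈ 146.38 million.
Employed = labor force − unemployed = 146.38 − 11.74 = 134.64 million.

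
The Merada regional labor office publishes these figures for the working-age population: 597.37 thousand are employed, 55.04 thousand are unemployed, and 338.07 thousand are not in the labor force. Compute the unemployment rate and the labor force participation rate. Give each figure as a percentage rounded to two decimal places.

Labor force = employed + unemployed = 597.37 + 55.04 = 652.41 thousand.
Working-age population = 652.41 + 338.07 = 990.48 thousand.
Unemployment rate = 55.04 / 652.41 = 8.44%.
Labor force participation rate = 652.41 / 990.48 = 65.87%.

Unemployment rate ≈ 8.44%; labor force participation rate ≈ 65.87%.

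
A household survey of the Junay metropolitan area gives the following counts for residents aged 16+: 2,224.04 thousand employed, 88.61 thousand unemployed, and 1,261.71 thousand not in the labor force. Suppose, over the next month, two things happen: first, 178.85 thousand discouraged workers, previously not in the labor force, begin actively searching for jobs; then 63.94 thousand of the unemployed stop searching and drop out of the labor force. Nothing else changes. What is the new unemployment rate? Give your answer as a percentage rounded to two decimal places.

New unemployment rate ≈ 8.38%.

Initially, labor force = 2,224.04 + 88.61 = 2,312.65 thousand, so u = 88.61/2,312.65 = 3.83%.
After the first change, unemployed and labor force both rise by 178.85 → E = 2,224.04, U = 267.46, labor force = 2,491.50 thousand.
After the second change, unemployed and labor force both fall by 63.94 → E = 2,224.04, U = 203.52, labor force = 2,427.56 thousand.
New unemployment rate = 203.52 / 2,427.56 = 8.38%.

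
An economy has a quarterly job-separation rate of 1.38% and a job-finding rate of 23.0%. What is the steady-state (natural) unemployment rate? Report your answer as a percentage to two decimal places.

At steady state the flows balance: s·E = f·U, so U/(E+U) = s/(s+f).
u* = 1.38 / (1.38 + 23.0) = 1.38 / 24.38 = 5.66%.

Steady-state unemployment rate ≈ 5.66%.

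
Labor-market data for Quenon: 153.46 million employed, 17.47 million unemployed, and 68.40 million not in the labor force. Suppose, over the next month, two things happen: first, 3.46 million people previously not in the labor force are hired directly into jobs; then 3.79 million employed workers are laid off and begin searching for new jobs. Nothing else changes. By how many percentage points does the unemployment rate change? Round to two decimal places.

The unemployment rate changes by +1.97 percentage points.

Initially, labor force = 153.46 + 17.47 = 170.93 million, so u = 17.47/170.93 = 10.22%.
After the first change, employed and labor force both rise by 3.46; unemployed unchanged → E = 156.92, U = 17.47, labor force = 174.39 million.
After the second change, employed falls and unemployed rises by 3.79; labor force unchanged → E = 153.13, U = 21.26, labor force = 174.39 million.
New unemployment rate = 21.26 / 174.39 = 12.19%.
Change = 12.19% − 10.22% = +1.97 percentage points.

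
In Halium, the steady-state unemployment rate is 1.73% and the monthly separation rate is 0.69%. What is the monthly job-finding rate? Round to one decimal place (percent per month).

Job-finding rate ≈ 39.2% per month.

From u* = s/(s+f): f = s·(1−u)/u.
f = 0.69 × (1 − 0.0173) / 0.0173 = 0.6781 / 0.0173 ≈ 39.2% per month.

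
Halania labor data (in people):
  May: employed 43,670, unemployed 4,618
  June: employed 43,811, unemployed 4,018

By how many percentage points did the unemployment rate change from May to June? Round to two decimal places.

May: labor force = 43,670 + 4,618 = 48,288; u = 4,618/48,288 = 9.56%.
June: labor force = 43,811 + 4,018 = 47,829; u = 4,018/47,829 = 8.40%.
Change = 8.40% − 9.56% = −1.16 pp.

The unemployment rate changed by −1.16 percentage points.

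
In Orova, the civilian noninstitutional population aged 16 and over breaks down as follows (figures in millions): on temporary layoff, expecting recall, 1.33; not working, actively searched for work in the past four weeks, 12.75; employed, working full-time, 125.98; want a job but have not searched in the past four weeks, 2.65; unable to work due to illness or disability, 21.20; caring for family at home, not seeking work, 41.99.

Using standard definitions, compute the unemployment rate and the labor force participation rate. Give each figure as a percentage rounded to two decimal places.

Unemployment rate ≈ 10.05%; labor force participation rate ≈ 68.02%.

Employed = 125.98 million.
Unemployed = 1.33 + 12.75 = 14.08 million (jobless and actively searching, or on temporary layoff).
Labor force = 125.98 + 14.08 = 140.06 million.
Not in labor force = 2.65 + 21.20 + 41.99 = 65.84 million (those not working and not actively searching are outside the labor force — including those who want a job but have given up searching).
Civilian working-age population = 140.06 + 65.84 = 205.90 million.
Unemployment rate = 14.08 / 140.06 = 10.05%.
Labor force participation rate = 140.06 / 205.90 = 68.02%.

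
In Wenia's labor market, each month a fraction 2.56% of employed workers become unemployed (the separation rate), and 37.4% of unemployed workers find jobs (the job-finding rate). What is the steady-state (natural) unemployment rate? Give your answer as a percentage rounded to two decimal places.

Steady-state unemployment rate ≈ 6.41%.

At steady state the flows balance: s·E = f·U, so U/(E+U) = s/(s+f).
u* = 2.56 / (2.56 + 37.4) = 2.56 / 39.96 = 6.41%.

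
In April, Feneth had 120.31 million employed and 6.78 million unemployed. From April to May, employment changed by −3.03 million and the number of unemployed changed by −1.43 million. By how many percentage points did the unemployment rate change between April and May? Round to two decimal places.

The unemployment rate changed by −0.97 percentage points.

April: labor force = 120.31 + 6.78 = 127.09; u = 6.78/127.09 = 5.33%.
May: labor force = 117.28 + 5.35 = 122.63; u = 5.35/122.63 = 4.36%.
Change = 4.36% − 5.33% = −0.97 pp.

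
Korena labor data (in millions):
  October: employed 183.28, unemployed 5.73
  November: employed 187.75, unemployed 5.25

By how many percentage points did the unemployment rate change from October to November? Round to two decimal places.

October: labor force = 183.28 + 5.73 = 189.01; u = 5.73/189.01 = 3.03%.
November: labor force = 187.75 + 5.25 = 193.00; u = 5.25/193.00 = 2.72%.
Change = 2.72% − 3.03% = −0.31 pp.

The unemployment rate changed by −0.31 percentage points.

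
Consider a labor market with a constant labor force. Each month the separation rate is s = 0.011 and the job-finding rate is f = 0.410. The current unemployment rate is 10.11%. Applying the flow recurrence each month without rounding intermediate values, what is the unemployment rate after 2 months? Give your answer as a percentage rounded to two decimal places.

Unemployment rate after two months ≈ 5.13%.

With a fixed labor force, u_{t+1} = u_t + s·(1−u_t) − f·u_t = u_t·(1−s−f) + s.
Here 1−s−f = 0.579 and s = 0.011.
u_1 = 0.101100 × 0.579 + 0.011 = 0.069537.
u_2 = 0.069537 × 0.579 + 0.011 = 0.051262.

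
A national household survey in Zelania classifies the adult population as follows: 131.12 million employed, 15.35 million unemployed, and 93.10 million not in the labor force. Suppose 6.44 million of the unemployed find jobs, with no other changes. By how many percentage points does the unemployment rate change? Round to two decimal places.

The unemployment rate changes by −4.40 percentage points.

Initially, labor force = 131.12 + 15.35 = 146.47 million, so u = 15.35/146.47 = 10.48%.
After the change, unemployed falls and employed rises by 6.44; labor force unchanged → E = 137.56, U = 8.91, labor force = 146.47 million.
New unemployment rate = 8.91 / 146.47 = 6.08%.
Change = 6.08% − 10.48% = −4.40 percentage points.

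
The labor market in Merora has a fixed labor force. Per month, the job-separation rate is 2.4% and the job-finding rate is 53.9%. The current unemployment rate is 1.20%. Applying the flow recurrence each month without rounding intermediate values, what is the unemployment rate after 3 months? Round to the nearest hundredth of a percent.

With a fixed labor force, u_{t+1} = u_t + s·(1−u_t) − f·u_t = u_t·(1−s−f) + s.
Here 1−s−f = 0.437 and s = 0.024.
u_1 = 0.012000 × 0.437 + 0.024 = 0.029244.
u_2 = 0.029244 × 0.437 + 0.024 = 0.036780.
u_3 = 0.036780 × 0.437 + 0.024 = 0.040073.

Unemployment rate after three months ≈ 4.01%.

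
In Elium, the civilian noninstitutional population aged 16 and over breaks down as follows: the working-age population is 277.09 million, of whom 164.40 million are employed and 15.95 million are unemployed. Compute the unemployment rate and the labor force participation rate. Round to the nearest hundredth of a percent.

Unemployment rate ≈ 8.84%; labor force participation rate ≈ 65.09%.

Labor force = employed + unemployed = 164.40 + 15.95 = 180.35 million.
Unemployment rate = 15.95 / 180.35 = 8.84%.
Labor force participation rate = 180.35 / 277.09 = 65.09%.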